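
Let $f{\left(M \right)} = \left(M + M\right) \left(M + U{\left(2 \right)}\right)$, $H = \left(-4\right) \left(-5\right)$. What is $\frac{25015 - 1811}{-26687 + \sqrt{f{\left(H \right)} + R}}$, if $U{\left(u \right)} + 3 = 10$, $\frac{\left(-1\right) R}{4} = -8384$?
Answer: $- \frac{619245148}{712161353} - \frac{46408 \sqrt{8654}}{712161353} \approx -0.87559$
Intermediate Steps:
$R = 33536$ ($R = \left(-4\right) \left(-8384\right) = 33536$)
$U{\left(u \right)} = 7$ ($U{\left(u \right)} = -3 + 10 = 7$)
$H = 20$
$f{\left(M \right)} = 2 M \left(7 + M\right)$ ($f{\left(M \right)} = \left(M + M\right) \left(M + 7\right) = 2 M \left(7 + M\right)$)
$\frac{25015 - 1811}{-26687 + \sqrt{f{\left(H \right)} + R}} = \frac{25015 - 1811}{-26687 + \sqrt{2 \cdot 20 \left(7 + 20\right) + 33536}} = \frac{23204}{-26687 + \sqrt{2 \cdot 20 \cdot 27 + 33536}} = \frac{23204}{-26687 + \sqrt{1080 + 33536}} = \frac{23204}{-26687 + \sqrt{34616}} = \frac{23204}{-26687 + 2 \sqrt{8654}}$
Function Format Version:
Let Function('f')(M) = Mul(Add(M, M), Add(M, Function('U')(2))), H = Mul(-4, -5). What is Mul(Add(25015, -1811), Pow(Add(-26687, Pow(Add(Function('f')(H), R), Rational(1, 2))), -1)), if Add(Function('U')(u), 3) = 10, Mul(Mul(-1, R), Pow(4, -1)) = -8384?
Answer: Add(Rational(-619245148, 712161353), Mul(Rational(-46408, 712161353), Pow(8654, Rational(1, 2)))) ≈ -0.87559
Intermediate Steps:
R = 33536 (R = Mul(-4, -8384) = 33536)
Function('U')(u) = 7 (Function('U')(u) = Add(-3, 10) = 7)
H = 20
Function('f')(M) = Mul(2, M, Add(7, M)) (Function('f')(M) = Mul(Add(M, M), Add(M, 7)) = Mul(Mul(2, M), Add(7, M)) = Mul(2, M, Add(7, M)))
Mul(Add(25015, -1811), Pow(Add(-26687, Pow(Add(Function('f')(H), R), Rational(1, 2))), -1)) = Mul(Add(25015, -1811), Pow(Add(-26687, Pow(Add(Mul(2, 20, Add(7, 20)), 33536), Rational(1, 2))), -1)) = Mul(23204, Pow(Add(-26687, Pow(Add(Mul(2, 20, 27), 33536), Rational(1, 2))), -1)) = Mul(23204, Pow(Add(-26687, Pow(Add(1080, 33536), Rational(1, 2))), -1)) = Mul(23204, Pow(Add(-26687, Pow(34616, Rational(1, 2))), -1)) = Mul(23204, Pow(Add(-26687, Mul(2, Pow(8654, Rational(1, 2)))), -1))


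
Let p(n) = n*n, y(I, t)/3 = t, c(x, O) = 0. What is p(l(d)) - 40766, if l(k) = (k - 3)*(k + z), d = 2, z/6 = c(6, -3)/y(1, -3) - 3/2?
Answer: -40717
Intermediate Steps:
y(I, t) = 3*t
z = -9 (z = 6*(0/((3*(-3))) - 3/2) = 6*(0/(-9) - 3*½) = 6*(0*(-⅑) - 3/2) = 6*(0 - 3/2) = 6*(-3/2) = -9)
l(k) = (-9 + k)*(-3 + k) (l(k) = (k - 3)*(k - 9) = (-3 + k)*(-9 + k) = (-9 + k)*(-3 + k))
p(n) = n²
p(l(d)) - 40766 = (27 + 2² - 12*2)² - 40766 = (27 + 4 - 24)² - 40766 = 7² - 40766 = 49 - 40766 = -40717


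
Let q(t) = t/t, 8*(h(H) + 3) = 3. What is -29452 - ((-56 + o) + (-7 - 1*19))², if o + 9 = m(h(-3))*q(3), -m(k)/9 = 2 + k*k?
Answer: -240428417/4096 ≈ -58698.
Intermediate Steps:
h(H) = -21/8 (h(H) = -3 + (⅛)*3 = -3 + 3/8 = -21/8)
m(k) = -18 - 9*k² (m(k) = -9*(2 + k*k) = -9*(2 + k²) = -18 - 9*k²)
q(t) = 1
o = -5697/64 (o = -9 + (-18 - 9*(-21/8)²)*1 = -9 + (-18 - 9*441/64)*1 = -9 + (-18 - 3969/64)*1 = -9 - 5121/64*1 = -9 - 5121/64 = -5697/64 ≈ -89.016)
-29452 - ((-56 + o) + (-7 - 1*19))² = -29452 - ((-56 - 5697/64) + (-7 - 1*19))² = -29452 - (-9281/64 + (-7 - 19))² = -29452 - (-9281/64 - 26)² = -29452 - (-10945/64)² = -29452 - 1*119793025/4096 = -29452 - 119793025/4096 = -240428417/4096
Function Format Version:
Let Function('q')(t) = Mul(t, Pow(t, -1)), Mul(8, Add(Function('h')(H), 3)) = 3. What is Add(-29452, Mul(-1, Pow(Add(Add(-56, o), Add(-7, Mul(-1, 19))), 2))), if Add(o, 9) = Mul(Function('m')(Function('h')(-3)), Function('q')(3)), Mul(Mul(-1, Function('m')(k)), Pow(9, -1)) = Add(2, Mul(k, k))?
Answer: Rational(-240428417, 4096) ≈ -58698.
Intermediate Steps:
Function('h')(H) = Rational(-21, 8) (Function('h')(H) = Add(-3, Mul(Rational(1, 8), 3)) = Add(-3, Rational(3, 8)) = Rational(-21, 8))
Function('m')(k) = Add(-18, Mul(-9, Pow(k, 2))) (Function('m')(k) = Mul(-9, Add(2, Mul(k, k))) = Mul(-9, Add(2, Pow(k, 2))) = Add(-18, Mul(-9, Pow(k, 2))))
Function('q')(t) = 1
o = Rational(-5697, 64) (o = Add(-9, Mul(Add(-18, Mul(-9, Pow(Rational(-21, 8), 2))), 1)) = Add(-9, Mul(Add(-18, Mul(-9, Rational(441, 64))), 1)) = Add(-9, Mul(Add(-18, Rational(-3969, 64)), 1)) = Add(-9, Mul(Rational(-5121, 64), 1)) = Add(-9, Rational(-5121, 64)) = Rational(-5697, 64) ≈ -89.016)
Add(-29452, Mul(-1, Pow(Add(Add(-56, o), Add(-7, Mul(-1, 19))), 2))) = Add(-29452, Mul(-1, Pow(Add(Add(-56, Rational(-5697, 64)), Add(-7, Mul(-1, 19))), 2))) = Add(-29452, Mul(-1, Pow(Add(Rational(-9281, 64), Add(-7, -19)), 2))) = Add(-29452, Mul(-1, Pow(Add(Rational(-9281, 64), -26), 2))) = Add(-29452, Mul(-1, Pow(Rational(-10945, 64), 2))) = Add(-29452, Mul(-1, Rational(119793025, 4096))) = Add(-29452, Rational(-119793025, 4096)) = Rational(-240428417, 4096)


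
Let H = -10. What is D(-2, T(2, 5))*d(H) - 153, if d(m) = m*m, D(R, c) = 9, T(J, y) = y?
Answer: 747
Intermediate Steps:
d(m) = m²
D(-2, T(2, 5))*d(H) - 153 = 9*(-10)² - 153 = 9*100 - 153 = 900 - 153 = 747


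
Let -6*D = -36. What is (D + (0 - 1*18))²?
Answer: 144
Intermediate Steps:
D = 6 (D = -⅙*(-36) = 6)
(D + (0 - 1*18))² = (6 + (0 - 1*18))² = (6 + (0 - 18))² = (6 - 18)² = (-12)² = 144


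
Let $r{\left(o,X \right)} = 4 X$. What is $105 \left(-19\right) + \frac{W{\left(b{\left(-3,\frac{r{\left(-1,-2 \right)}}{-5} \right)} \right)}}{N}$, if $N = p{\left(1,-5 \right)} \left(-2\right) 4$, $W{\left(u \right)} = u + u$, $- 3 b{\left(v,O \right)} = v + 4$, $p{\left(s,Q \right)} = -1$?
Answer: $- \frac{23941}{12} \approx -1995.1$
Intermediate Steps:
$b{\left(v,O \right)} = - \frac{4}{3} - \frac{v}{3}$ ($b{\left(v,O \right)} = - \frac{v + 4}{3} = - \frac{4 + v}{3} = - \frac{4}{3} - \frac{v}{3}$)
$W{\left(u \right)} = 2 u$
$N = 8$ ($N = \left(-1\right) \left(-2\right) 4 = 2 \cdot 4 = 8$)
$105 \left(-19\right) + \frac{W{\left(b{\left(-3,\frac{r{\left(-1,-2 \right)}}{-5} \right)} \right)}}{N} = 105 \left(-19\right) + \frac{2 \left(- \frac{4}{3} - -1\right)}{8} = -1995 + 2 \left(- \frac{4}{3} + 1\right) \frac{1}{8} = -1995 + 2 \left(- \frac{1}{3}\right) \frac{1}{8} = -1995 - \frac{1}{12} = - \frac{23941}{12}$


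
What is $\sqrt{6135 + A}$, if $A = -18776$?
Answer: $i \sqrt{12641} \approx 112.43 i$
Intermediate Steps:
$\sqrt{6135 + A} = \sqrt{6135 - 18776} = \sqrt{-12641} = i \sqrt{12641}$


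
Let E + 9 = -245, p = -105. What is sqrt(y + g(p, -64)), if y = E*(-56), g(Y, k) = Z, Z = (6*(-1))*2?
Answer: 2*sqrt(3553) ≈ 119.21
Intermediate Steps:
E = -254 (E = -9 - 245 = -254)
Z = -12 (Z = -6*2 = -12)
g(Y, k) = -12
y = 14224 (y = -254*(-56) = 14224)
sqrt(y + g(p, -64)) = sqrt(14224 - 12) = sqrt(14212) = 2*sqrt(3553)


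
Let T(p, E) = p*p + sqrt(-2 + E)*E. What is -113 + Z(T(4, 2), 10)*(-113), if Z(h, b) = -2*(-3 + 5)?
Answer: 339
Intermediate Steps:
T(p, E) = p**2 + E*sqrt(-2 + E)
Z(h, b) = -4 (Z(h, b) = -2*2 = -4)
-113 + Z(T(4, 2), 10)*(-113) = -113 - 4*(-113) = -113 + 452 = 339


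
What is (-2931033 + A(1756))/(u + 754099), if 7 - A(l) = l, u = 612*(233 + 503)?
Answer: -2932782/1204531 ≈ -2.4348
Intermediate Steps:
u = 450432 (u = 612*736 = 450432)
A(l) = 7 - l
(-2931033 + A(1756))/(u + 754099) = (-2931033 + (7 - 1*1756))/(450432 + 754099) = (-2931033 + (7 - 1756))/1204531 = (-2931033 - 1749)*(1/1204531) = -2932782*1/1204531 = -2932782/1204531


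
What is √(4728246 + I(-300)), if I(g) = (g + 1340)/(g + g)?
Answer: 4*√66490935/15 ≈ 2174.5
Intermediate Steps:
I(g) = (1340 + g)/(2*g) (I(g) = (1340 + g)/((2*g)) = (1340 + g)*(1/(2*g)) = (1340 + g)/(2*g))
√(4728246 + I(-300)) = √(4728246 + (½)*(1340 - 300)/(-300)) = √(4728246 + (½)*(-1/300)*1040) = √(4728246 - 26/15) = √(70923664/15) = 4*√66490935/15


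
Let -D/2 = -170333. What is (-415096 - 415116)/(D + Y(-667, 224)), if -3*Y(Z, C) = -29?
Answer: -2490636/1022027 ≈ -2.4370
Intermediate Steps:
D = 340666 (D = -2*(-170333) = 340666)
Y(Z, C) = 29/3 (Y(Z, C) = -1/3*(-29) = 29/3)
(-415096 - 415116)/(D + Y(-667, 224)) = (-415096 - 415116)/(340666 + 29/3) = -830212/1022027/3 = -830212*3/1022027 = -2490636/1022027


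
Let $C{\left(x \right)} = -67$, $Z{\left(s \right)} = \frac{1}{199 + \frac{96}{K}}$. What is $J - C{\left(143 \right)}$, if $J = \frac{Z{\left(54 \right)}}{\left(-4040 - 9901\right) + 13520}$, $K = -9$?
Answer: $\frac{15936952}{237865} \approx 67.0$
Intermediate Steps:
$Z{\left(s \right)} = \frac{3}{565}$ ($Z{\left(s \right)} = \frac{1}{199 + \frac{96}{-9}} = \frac{1}{199 + 96 \left(- \frac{1}{9}\right)} = \frac{1}{199 - \frac{32}{3}} = \frac{1}{\frac{565}{3}} = \frac{3}{565}$)
$J = - \frac{3}{237865}$ ($J = \frac{3}{565 \left(\left(-4040 - 9901\right) + 13520\right)} = \frac{3}{565 \left(-13941 + 13520\right)} = \frac{3}{565 \left(-421\right)} = \frac{3}{565} \left(- \frac{1}{421}\right) = - \frac{3}{237865} \approx -1.2612 \cdot 10^{-5}$)
$J - C{\left(143 \right)} = - \frac{3}{237865} - -67 = - \frac{3}{237865} + 67 = \frac{15936952}{237865}$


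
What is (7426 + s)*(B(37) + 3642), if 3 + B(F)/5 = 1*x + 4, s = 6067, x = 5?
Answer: 49546296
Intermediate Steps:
B(F) = 30 (B(F) = -15 + 5*(1*5 + 4) = -15 + 5*(5 + 4) = -15 + 5*9 = -15 + 45 = 30)
(7426 + s)*(B(37) + 3642) = (7426 + 6067)*(30 + 3642) = 13493*3672 = 49546296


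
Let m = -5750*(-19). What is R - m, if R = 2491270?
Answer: 2382020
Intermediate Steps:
m = 109250
R - m = 2491270 - 1*109250 = 2491270 - 109250 = 2382020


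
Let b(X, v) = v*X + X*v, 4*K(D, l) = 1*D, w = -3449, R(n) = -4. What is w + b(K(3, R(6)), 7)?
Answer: -6877/2 ≈ -3438.5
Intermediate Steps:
K(D, l) = D/4 (K(D, l) = (1*D)/4 = D/4)
b(X, v) = 2*X*v (b(X, v) = X*v + X*v = 2*X*v)
w + b(K(3, R(6)), 7) = -3449 + 2*((¼)*3)*7 = -3449 + 2*(¾)*7 = -3449 + 21/2 = -6877/2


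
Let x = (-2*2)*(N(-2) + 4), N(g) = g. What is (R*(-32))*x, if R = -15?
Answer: -3840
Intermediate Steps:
x = -8 (x = (-2*2)*(-2 + 4) = -4*2 = -8)
(R*(-32))*x = -15*(-32)*(-8) = 480*(-8) = -3840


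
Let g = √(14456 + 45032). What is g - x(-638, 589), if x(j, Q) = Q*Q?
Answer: -346921 + 52*√22 ≈ -3.4668e+5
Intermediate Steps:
x(j, Q) = Q²
g = 52*√22 (g = √59488 = 52*√22 ≈ 243.90)
g - x(-638, 589) = 52*√22 - 1*589² = 52*√22 - 1*346921 = 52*√22 - 346921 = -346921 + 52*√22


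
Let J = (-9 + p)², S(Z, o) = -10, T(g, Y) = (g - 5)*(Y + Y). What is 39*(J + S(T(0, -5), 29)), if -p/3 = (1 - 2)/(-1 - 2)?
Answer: 3510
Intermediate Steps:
p = -1 (p = -3*(1 - 2)/(-1 - 2) = -(-3)/(-3) = -(-3)*(-1)/3 = -3*⅓ = -1)
T(g, Y) = 2*Y*(-5 + g) (T(g, Y) = (-5 + g)*(2*Y) = 2*Y*(-5 + g))
J = 100 (J = (-9 - 1)² = (-10)² = 100)
39*(J + S(T(0, -5), 29)) = 39*(100 - 10) = 39*90 = 3510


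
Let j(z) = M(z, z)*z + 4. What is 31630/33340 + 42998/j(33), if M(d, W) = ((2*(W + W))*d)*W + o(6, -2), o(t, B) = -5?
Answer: 15147118581/15814905682 ≈ 0.95778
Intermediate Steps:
M(d, W) = -5 + 4*d*W² (M(d, W) = ((2*(W + W))*d)*W - 5 = ((2*(2*W))*d)*W - 5 = ((4*W)*d)*W - 5 = (4*W*d)*W - 5 = 4*d*W² - 5 = -5 + 4*d*W²)
j(z) = 4 + z*(-5 + 4*z³) (j(z) = (-5 + 4*z*z²)*z + 4 = (-5 + 4*z³)*z + 4 = z*(-5 + 4*z³) + 4 = 4 + z*(-5 + 4*z³))
31630/33340 + 42998/j(33) = 31630/33340 + 42998/(4 + 33*(-5 + 4*33³)) = 31630*(1/33340) + 42998/(4 + 33*(-5 + 4*35937)) = 3163/3334 + 42998/(4 + 33*(-5 + 143748)) = 3163/3334 + 42998/(4 + 33*143743) = 3163/3334 + 42998/(4 + 4743519) = 3163/3334 + 42998/4743523 = 15147118581/15814905682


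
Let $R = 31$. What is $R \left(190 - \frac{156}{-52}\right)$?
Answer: $5983$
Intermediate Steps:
$R \left(190 - \frac{156}{-52}\right) = 31 \left(190 - \frac{156}{-52}\right) = 31 \left(190 - -3\right) = 31 \left(190 + 3\right) = 31 \cdot 193 = 5983$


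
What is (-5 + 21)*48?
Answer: 768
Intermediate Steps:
(-5 + 21)*48 = 16*48 = 768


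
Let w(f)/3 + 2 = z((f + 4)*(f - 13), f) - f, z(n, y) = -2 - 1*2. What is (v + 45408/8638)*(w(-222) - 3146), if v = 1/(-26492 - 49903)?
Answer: -4332700466978/329950005 ≈ -13131.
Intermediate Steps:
v = -1/76395 (v = 1/(-76395) = -1/76395 ≈ -1.3090e-5)
z(n, y) = -4 (z(n, y) = -2 - 2 = -4)
w(f) = -18 - 3*f (w(f) = -6 + 3*(-4 - f) = -6 + (-12 - 3*f) = -18 - 3*f)
(v + 45408/8638)*(w(-222) - 3146) = (-1/76395 + 45408/8638)*((-18 - 3*(-222)) - 3146) = (-1/76395 + 45408*(1/8638))*((-18 + 666) - 3146) = (-1/76395 + 22704/4319)*(648 - 3146) = (1734467761/329950005)*(-2498) = -4332700466978/329950005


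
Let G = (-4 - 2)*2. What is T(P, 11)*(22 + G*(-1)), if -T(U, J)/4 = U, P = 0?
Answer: 0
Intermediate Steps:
T(U, J) = -4*U
G = -12 (G = -6*2 = -12)
T(P, 11)*(22 + G*(-1)) = (-4*0)*(22 - 12*(-1)) = 0*(22 + 12) = 0*34 = 0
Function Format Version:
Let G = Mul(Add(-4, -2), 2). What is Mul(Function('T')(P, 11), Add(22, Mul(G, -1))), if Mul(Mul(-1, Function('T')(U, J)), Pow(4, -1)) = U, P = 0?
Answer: 0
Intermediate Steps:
Function('T')(U, J) = Mul(-4, U)
G = -12 (G = Mul(-6, 2) = -12)
Mul(Function('T')(P, 11), Add(22, Mul(G, -1))) = Mul(Mul(-4, 0), Add(22, Mul(-12, -1))) = Mul(0, Add(22, 12)) = Mul(0, 34) = 0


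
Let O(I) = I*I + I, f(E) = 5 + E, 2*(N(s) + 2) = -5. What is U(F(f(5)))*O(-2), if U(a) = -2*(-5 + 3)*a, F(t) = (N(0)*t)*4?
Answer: -1440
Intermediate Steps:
N(s) = -9/2 (N(s) = -2 + (1/2)*(-5) = -2 - 5/2 = -9/2)
F(t) = -18*t (F(t) = -9*t/2*4 = -18*t)
U(a) = 4*a (U(a) = -(-4)*a = 4*a)
O(I) = I + I**2 (O(I) = I**2 + I = I + I**2)
U(F(f(5)))*O(-2) = (4*(-18*(5 + 5)))*(-2*(1 - 2)) = (4*(-18*10))*(-2*(-1)) = (4*(-180))*2 = -720*2 = -1440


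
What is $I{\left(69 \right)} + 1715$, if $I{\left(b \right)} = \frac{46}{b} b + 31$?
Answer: $1792$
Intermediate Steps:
$I{\left(b \right)} = 77$ ($I{\left(b \right)} = 46 + 31 = 77$)
$I{\left(69 \right)} + 1715 = 77 + 1715 = 1792$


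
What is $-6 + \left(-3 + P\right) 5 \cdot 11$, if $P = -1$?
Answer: $-226$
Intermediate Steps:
$-6 + \left(-3 + P\right) 5 \cdot 11 = -6 + \left(-3 - 1\right) 5 \cdot 11 = -6 + \left(-4\right) 5 \cdot 11 = -6 - 220 = -226$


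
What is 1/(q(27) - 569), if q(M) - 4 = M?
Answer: -1/538 ≈ -0.0018587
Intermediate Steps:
q(M) = 4 + M
1/(q(27) - 569) = 1/((4 + 27) - 569) = 1/(31 - 569) = 1/(-538) = -1/538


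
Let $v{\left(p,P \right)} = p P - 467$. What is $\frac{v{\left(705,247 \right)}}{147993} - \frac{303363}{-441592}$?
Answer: $\frac{121585999915}{65352524856} \approx 1.8605$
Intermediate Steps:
$v{\left(p,P \right)} = -467 + P p$ ($v{\left(p,P \right)} = P p - 467 = -467 + P p$)
$\frac{v{\left(705,247 \right)}}{147993} - \frac{303363}{-441592} = \frac{-467 + 247 \cdot 705}{147993} - \frac{303363}{-441592} = \left(-467 + 174135\right) \frac{1}{147993} - - \frac{303363}{441592} = 173668 \cdot \frac{1}{147993} + \frac{303363}{441592} = \frac{173668}{147993} + \frac{303363}{441592} = \frac{121585999915}{65352524856}$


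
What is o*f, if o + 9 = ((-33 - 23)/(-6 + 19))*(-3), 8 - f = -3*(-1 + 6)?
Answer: 1173/13 ≈ 90.231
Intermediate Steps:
f = 23 (f = 8 - (-3)*(-1 + 6) = 8 - (-3)*5 = 8 - 1*(-15) = 8 + 15 = 23)
o = 51/13 (o = -9 + ((-33 - 23)/(-6 + 19))*(-3) = -9 - 56/13*(-3) = -9 + 168/13 = 51/13 ≈ 3.9231)
o*f = (51/13)*23 = 1173/13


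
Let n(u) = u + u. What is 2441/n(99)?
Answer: 2441/198 ≈ 12.328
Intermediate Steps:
n(u) = 2*u
2441/n(99) = 2441/((2*99)) = 2441/198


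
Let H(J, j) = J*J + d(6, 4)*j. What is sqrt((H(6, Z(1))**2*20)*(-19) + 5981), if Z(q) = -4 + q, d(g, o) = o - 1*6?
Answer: 13*I*sqrt(3931) ≈ 815.07*I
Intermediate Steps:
d(g, o) = -6 + o (d(g, o) = o - 6 = -6 + o)
H(J, j) = J**2 - 2*j (H(J, j) = J*J + (-6 + 4)*j = J**2 - 2*j)
sqrt((H(6, Z(1))**2*20)*(-19) + 5981) = sqrt(((6**2 - 2*(-4 + 1))**2*20)*(-19) + 5981) = sqrt(((36 - 2*(-3))**2*20)*(-19) + 5981) = sqrt(((36 + 6)**2*20)*(-19) + 5981) = sqrt((42**2*20)*(-19) + 5981) = sqrt((1764*20)*(-19) + 5981) = sqrt(35280*(-19) + 5981) = sqrt(-670320 + 5981) = sqrt(-664339) = 13*I*sqrt(3931)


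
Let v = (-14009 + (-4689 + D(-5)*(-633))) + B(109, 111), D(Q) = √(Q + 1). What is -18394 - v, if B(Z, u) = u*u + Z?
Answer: -12126 + 1266*I ≈ -12126.0 + 1266.0*I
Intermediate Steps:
B(Z, u) = Z + u² (B(Z, u) = u² + Z = Z + u²)
D(Q) = √(1 + Q)
v = -6268 - 1266*I (v = (-14009 + (-4689 + √(1 - 5)*(-633))) + (109 + 111²) = (-14009 + (-4689 + √(-4)*(-633))) + (109 + 12321) = (-14009 + (-4689 + (2*I)*(-633))) + 12430 = (-14009 + (-4689 - 1266*I)) + 12430 = (-18698 - 1266*I) + 12430 = -6268 - 1266*I ≈ -6268.0 - 1266.0*I)
-18394 - v = -18394 - (-6268 - 1266*I) = -18394 + (6268 + 1266*I) = -12126 + 1266*I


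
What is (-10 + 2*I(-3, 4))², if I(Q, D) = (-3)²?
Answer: 64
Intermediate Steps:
I(Q, D) = 9
(-10 + 2*I(-3, 4))² = (-10 + 2*9)² = (-10 + 18)² = 8² = 64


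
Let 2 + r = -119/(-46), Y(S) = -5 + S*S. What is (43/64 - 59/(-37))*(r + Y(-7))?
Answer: 11007717/108928 ≈ 101.05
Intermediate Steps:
Y(S) = -5 + S²
r = 27/46 (r = -2 - 119/(-46) = -2 - 119*(-1/46) = -2 + 119/46 = 27/46 ≈ 0.58696)
(43/64 - 59/(-37))*(r + Y(-7)) = (43/64 - 59/(-37))*(27/46 + (-5 + (-7)²)) = (43*(1/64) - 59*(-1/37))*(27/46 + (-5 + 49)) = (43/64 + 59/37)*(27/46 + 44) = (5367/2368)*(2051/46) = 11007717/108928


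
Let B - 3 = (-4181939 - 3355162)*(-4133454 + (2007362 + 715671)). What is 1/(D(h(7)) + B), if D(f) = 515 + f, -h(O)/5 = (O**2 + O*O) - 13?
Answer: 1/10630485529614 ≈ 9.4069e-14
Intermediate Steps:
h(O) = 65 - 10*O**2 (h(O) = -5*((O**2 + O*O) - 13) = -5*((O**2 + O**2) - 13) = -5*(2*O**2 - 13) = -5*(-13 + 2*O**2) = 65 - 10*O**2)
B = 10630485529524 (B = 3 + (-4181939 - 3355162)*(-4133454 + (2007362 + 715671)) = 3 - 7537101*(-4133454 + 2723033) = 3 - 7537101*(-1410421) = 3 + 10630485529521 = 10630485529524)
1/(D(h(7)) + B) = 1/((515 + (65 - 10*7**2)) + 10630485529524) = 1/((515 + (65 - 10*49)) + 10630485529524) = 1/((515 + (65 - 490)) + 10630485529524) = 1/((515 - 425) + 10630485529524) = 1/(90 + 10630485529524) = 1/10630485529614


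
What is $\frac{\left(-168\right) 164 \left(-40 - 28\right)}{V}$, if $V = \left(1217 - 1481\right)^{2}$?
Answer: $\frac{9758}{363} \approx 26.882$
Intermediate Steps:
$V = 69696$ ($V = \left(-264\right)^{2} = 69696$)
$\frac{\left(-168\right) 164 \left(-40 - 28\right)}{V} = \frac{\left(-168\right) 164 \left(-40 - 28\right)}{69696} = - 27552 \left(-40 - 28\right) \frac{1}{69696} = \left(-27552\right) \left(-68\right) \frac{1}{69696} = 1873536 \cdot \frac{1}{69696} = \frac{9758}{363}$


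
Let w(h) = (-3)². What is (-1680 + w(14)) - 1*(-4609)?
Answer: 2938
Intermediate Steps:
w(h) = 9
(-1680 + w(14)) - 1*(-4609) = (-1680 + 9) - 1*(-4609) = -1671 + 4609 = 2938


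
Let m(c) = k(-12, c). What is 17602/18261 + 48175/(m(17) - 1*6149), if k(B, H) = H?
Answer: -257262737/37325484 ≈ -6.8924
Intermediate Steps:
m(c) = c
17602/18261 + 48175/(m(17) - 1*6149) = 17602/18261 + 48175/(17 - 1*6149) = 17602*(1/18261) + 48175/(17 - 6149) = 17602/18261 + 48175/(-6132) = 17602/18261 + 48175*(-1/6132) = 17602/18261 - 48175/6132 = -257262737/37325484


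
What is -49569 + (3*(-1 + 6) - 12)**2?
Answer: -49560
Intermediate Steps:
-49569 + (3*(-1 + 6) - 12)**2 = -49569 + (3*5 - 12)**2 = -49569 + (15 - 12)**2 = -49569 + 3**2 = -49569 + 9 = -49560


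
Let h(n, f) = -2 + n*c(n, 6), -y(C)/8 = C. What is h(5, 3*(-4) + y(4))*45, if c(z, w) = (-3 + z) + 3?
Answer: 1035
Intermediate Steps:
c(z, w) = z
y(C) = -8*C
h(n, f) = -2 + n² (h(n, f) = -2 + n*n = -2 + n²)
h(5, 3*(-4) + y(4))*45 = (-2 + 5²)*45 = (-2 + 25)*45 = 23*45 = 1035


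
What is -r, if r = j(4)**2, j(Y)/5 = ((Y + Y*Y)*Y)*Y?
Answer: -2560000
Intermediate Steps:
j(Y) = 5*Y**2*(Y + Y**2) (j(Y) = 5*(((Y + Y*Y)*Y)*Y) = 5*(((Y + Y**2)*Y)*Y) = 5*((Y*(Y + Y**2))*Y) = 5*(Y**2*(Y + Y**2)) = 5*Y**2*(Y + Y**2))
r = 2560000 (r = (5*4**3*(1 + 4))**2 = (5*64*5)**2 = 1600**2 = 2560000)
-r = -1*2560000 = -2560000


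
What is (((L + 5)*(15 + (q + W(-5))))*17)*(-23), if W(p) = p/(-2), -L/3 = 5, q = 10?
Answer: 107525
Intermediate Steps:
L = -15 (L = -3*5 = -15)
W(p) = -p/2 (W(p) = p*(-1/2) = -p/2)
(((L + 5)*(15 + (q + W(-5))))*17)*(-23) = (((-15 + 5)*(15 + (10 - 1/2*(-5))))*17)*(-23) = (-10*(15 + (10 + 5/2))*17)*(-23) = (-10*(15 + 25/2)*17)*(-23) = (-10*55/2*17)*(-23) = -275*17*(-23) = -4675*(-23) = 107525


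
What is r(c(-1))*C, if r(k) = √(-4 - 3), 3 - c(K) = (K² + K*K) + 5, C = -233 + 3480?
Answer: 3247*I*√7 ≈ 8590.8*I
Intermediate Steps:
C = 3247
c(K) = -2 - 2*K² (c(K) = 3 - ((K² + K*K) + 5) = 3 - ((K² + K²) + 5) = 3 - (2*K² + 5) = 3 - (5 + 2*K²) = 3 + (-5 - 2*K²) = -2 - 2*K²)
r(k) = I*√7 (r(k) = √(-7) = I*√7)
r(c(-1))*C = (I*√7)*3247 = 3247*I*√7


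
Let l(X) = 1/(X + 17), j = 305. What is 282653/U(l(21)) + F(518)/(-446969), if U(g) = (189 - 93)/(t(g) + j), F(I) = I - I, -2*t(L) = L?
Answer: 6551613887/7296 ≈ 8.9797e+5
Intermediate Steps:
t(L) = -L/2
F(I) = 0
l(X) = 1/(17 + X)
U(g) = 96/(305 - g/2) (U(g) = (189 - 93)/(-g/2 + 305) = 96/(305 - g/2))
282653/U(l(21)) + F(518)/(-446969) = 282653/((-192/(-610 + 1/(17 + 21)))) + 0/(-446969) = 282653/((-192/(-610 + 1/38))) + 0*(-1/446969) = 282653/((-192/(-610 + 1/38))) + 0 = 282653/((-192/(-23179/38))) + 0 = 282653/((-192*(-38/23179))) + 0 = 282653/(7296/23179) + 0 = 282653*(23179/7296) + 0 = 6551613887/7296 + 0 = 6551613887/7296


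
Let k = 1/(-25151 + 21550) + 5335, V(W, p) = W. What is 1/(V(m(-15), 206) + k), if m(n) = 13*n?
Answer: 3601/18509139 ≈ 0.00019455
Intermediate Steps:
k = 19211334/3601 (k = 1/(-3601) + 5335 = -1/3601 + 5335 = 19211334/3601 ≈ 5335.0)
1/(V(m(-15), 206) + k) = 1/(13*(-15) + 19211334/3601) = 1/(-195 + 19211334/3601) = 1/(18509139/3601) = 3601/18509139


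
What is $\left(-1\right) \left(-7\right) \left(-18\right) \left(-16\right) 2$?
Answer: $4032$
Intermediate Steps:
$\left(-1\right) \left(-7\right) \left(-18\right) \left(-16\right) 2 = 7 \cdot 288 \cdot 2 = 7 \cdot 576 = 4032$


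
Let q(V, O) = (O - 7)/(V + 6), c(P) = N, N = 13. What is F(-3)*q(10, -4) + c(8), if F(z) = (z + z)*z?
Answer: 5/8 ≈ 0.62500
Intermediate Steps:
c(P) = 13
F(z) = 2*z² (F(z) = (2*z)*z = 2*z²)
q(V, O) = (-7 + O)/(6 + V)
F(-3)*q(10, -4) + c(8) = (2*(-3)²)*((-7 - 4)/(6 + 10)) + 13 = (2*9)*(-11/16) + 13 = 18*((1/16)*(-11)) + 13 = 18*(-11/16) + 13 = -99/8 + 13 = 5/8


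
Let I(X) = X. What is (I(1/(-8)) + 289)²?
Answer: 5340721/64 ≈ 83449.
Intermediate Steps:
(I(1/(-8)) + 289)² = (1/(-8) + 289)² = (-⅛ + 289)² = (2311/8)² = 5340721/64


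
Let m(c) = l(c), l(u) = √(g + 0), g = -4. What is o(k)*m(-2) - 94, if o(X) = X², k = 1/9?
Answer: -94 + 2*I/81 ≈ -94.0 + 0.024691*I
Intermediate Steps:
l(u) = 2*I (l(u) = √(-4 + 0) = √(-4) = 2*I)
m(c) = 2*I
k = ⅑ ≈ 0.11111
o(k)*m(-2) - 94 = (⅑)²*(2*I) - 94 = (2*I)/81 - 94 = 2*I/81 - 94 = -94 + 2*I/81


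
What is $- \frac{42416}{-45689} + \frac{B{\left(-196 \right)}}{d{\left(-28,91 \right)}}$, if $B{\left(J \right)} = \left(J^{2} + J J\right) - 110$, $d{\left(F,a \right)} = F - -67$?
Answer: $\frac{1169001894}{593957} \approx 1968.2$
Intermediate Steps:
$d{\left(F,a \right)} = 67 + F$ ($d{\left(F,a \right)} = F + 67 = 67 + F$)
$B{\left(J \right)} = -110 + 2 J^{2}$ ($B{\left(J \right)} = \left(J^{2} + J^{2}\right) - 110 = 2 J^{2} - 110 = -110 + 2 J^{2}$)
$- \frac{42416}{-45689} + \frac{B{\left(-196 \right)}}{d{\left(-28,91 \right)}} = - \frac{42416}{-45689} + \frac{-110 + 2 \left(-196\right)^{2}}{67 - 28} = \left(-42416\right) \left(- \frac{1}{45689}\right) + \frac{-110 + 2 \cdot 38416}{39} = \frac{42416}{45689} + \left(-110 + 76832\right) \frac{1}{39} = \frac{42416}{45689} + 76722 \cdot \frac{1}{39} = \frac{42416}{45689} + \frac{25574}{13} = \frac{1169001894}{593957}$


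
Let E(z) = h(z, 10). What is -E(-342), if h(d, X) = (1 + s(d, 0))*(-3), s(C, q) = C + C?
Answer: -2049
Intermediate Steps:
s(C, q) = 2*C
h(d, X) = -3 - 6*d (h(d, X) = (1 + 2*d)*(-3) = -3 - 6*d)
E(z) = -3 - 6*z
-E(-342) = -(-3 - 6*(-342)) = -(-3 + 2052) = -1*2049 = -2049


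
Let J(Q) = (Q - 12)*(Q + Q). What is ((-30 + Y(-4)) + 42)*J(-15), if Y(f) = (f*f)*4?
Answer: 61560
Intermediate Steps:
Y(f) = 4*f² (Y(f) = f²*4 = 4*f²)
J(Q) = 2*Q*(-12 + Q) (J(Q) = (-12 + Q)*(2*Q) = 2*Q*(-12 + Q))
((-30 + Y(-4)) + 42)*J(-15) = ((-30 + 4*(-4)²) + 42)*(2*(-15)*(-12 - 15)) = ((-30 + 4*16) + 42)*(2*(-15)*(-27)) = ((-30 + 64) + 42)*810 = (34 + 42)*810 = 76*810 = 61560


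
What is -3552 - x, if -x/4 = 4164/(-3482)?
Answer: -6192360/1741 ≈ -3556.8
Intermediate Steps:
x = 8328/1741 (x = -16656/(-3482) = -16656*(-1)/3482 = -4*(-2082/1741) = 8328/1741 ≈ 4.7835)
-3552 - x = -3552 - 1*8328/1741 = -3552 - 8328/1741 = -6192360/1741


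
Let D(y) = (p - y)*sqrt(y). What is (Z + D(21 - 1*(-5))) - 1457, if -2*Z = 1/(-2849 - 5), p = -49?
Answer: -8316555/5708 - 75*sqrt(26) ≈ -1839.4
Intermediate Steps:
Z = 1/5708 (Z = -1/(2*(-2849 - 5)) = -1/2/(-2854) = -1/2*(-1/2854) = 1/5708 ≈ 0.00017519)
D(y) = sqrt(y)*(-49 - y) (D(y) = (-49 - y)*sqrt(y) = sqrt(y)*(-49 - y))
(Z + D(21 - 1*(-5))) - 1457 = (1/5708 + sqrt(21 - 1*(-5))*(-49 - (21 - 1*(-5)))) - 1457 = (1/5708 + sqrt(21 + 5)*(-49 - (21 + 5))) - 1457 = (1/5708 + sqrt(26)*(-49 - 1*26)) - 1457 = (1/5708 + sqrt(26)*(-49 - 26)) - 1457 = (1/5708 + sqrt(26)*(-75)) - 1457 = (1/5708 - 75*sqrt(26)) - 1457 = -8316555/5708 - 75*sqrt(26)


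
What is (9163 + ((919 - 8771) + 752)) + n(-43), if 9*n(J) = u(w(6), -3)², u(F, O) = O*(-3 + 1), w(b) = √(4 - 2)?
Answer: 2067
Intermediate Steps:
w(b) = √2
u(F, O) = -2*O (u(F, O) = O*(-2) = -2*O)
n(J) = 4 (n(J) = (-2*(-3))²/9 = (⅑)*6² = (⅑)*36 = 4)
(9163 + ((919 - 8771) + 752)) + n(-43) = (9163 + ((919 - 8771) + 752)) + 4 = (9163 + (-7852 + 752)) + 4 = (9163 - 7100) + 4 = 2063 + 4 = 2067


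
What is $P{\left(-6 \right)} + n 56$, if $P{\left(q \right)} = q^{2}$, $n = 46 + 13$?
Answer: $3340$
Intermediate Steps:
$n = 59$
$P{\left(-6 \right)} + n 56 = \left(-6\right)^{2} + 59 \cdot 56 = 36 + 3304 = 3340$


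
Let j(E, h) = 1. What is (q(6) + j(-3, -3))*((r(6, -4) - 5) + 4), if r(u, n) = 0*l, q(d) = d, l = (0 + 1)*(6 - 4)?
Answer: -7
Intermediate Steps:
l = 2 (l = 1*2 = 2)
r(u, n) = 0 (r(u, n) = 0*2 = 0)
(q(6) + j(-3, -3))*((r(6, -4) - 5) + 4) = (6 + 1)*((0 - 5) + 4) = 7*(-5 + 4) = 7*(-1) = -7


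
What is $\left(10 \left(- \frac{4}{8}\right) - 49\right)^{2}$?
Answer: $2916$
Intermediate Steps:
$\left(10 \left(- \frac{4}{8}\right) - 49\right)^{2} = \left(10 \left(\left(-4\right) \frac{1}{8}\right) - 49\right)^{2} = \left(10 \left(- \frac{1}{2}\right) - 49\right)^{2} = \left(-5 - 49\right)^{2} = \left(-54\right)^{2} = 2916$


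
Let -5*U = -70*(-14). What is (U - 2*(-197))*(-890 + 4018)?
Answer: 619344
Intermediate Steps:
U = -196 (U = -(-14)*(-14) = -1/5*980 = -196)
(U - 2*(-197))*(-890 + 4018) = (-196 - 2*(-197))*(-890 + 4018) = (-196 + 394)*3128 = 198*3128 = 619344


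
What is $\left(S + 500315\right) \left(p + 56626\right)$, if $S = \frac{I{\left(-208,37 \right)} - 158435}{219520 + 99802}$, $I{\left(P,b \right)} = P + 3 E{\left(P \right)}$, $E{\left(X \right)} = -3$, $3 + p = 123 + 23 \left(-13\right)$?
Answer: $\frac{4509026656892383}{159661} \approx 2.8241 \cdot 10^{10}$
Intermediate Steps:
$p = -179$ ($p = -3 + \left(123 + 23 \left(-13\right)\right) = -3 + \left(123 - 299\right) = -3 - 176 = -179$)
$I{\left(P,b \right)} = -9 + P$ ($I{\left(P,b \right)} = P + 3 \left(-3\right) = P - 9 = -9 + P$)
$S = - \frac{79326}{159661}$ ($S = \frac{\left(-9 - 208\right) - 158435}{219520 + 99802} = \frac{-217 - 158435}{319322} = \left(-158652\right) \frac{1}{319322} = - \frac{79326}{159661} \approx -0.49684$)
$\left(S + 500315\right) \left(p + 56626\right) = \left(- \frac{79326}{159661} + 500315\right) \left(-179 + 56626\right) = \frac{79880713889}{159661} \cdot 56447 = \frac{4509026656892383}{159661}$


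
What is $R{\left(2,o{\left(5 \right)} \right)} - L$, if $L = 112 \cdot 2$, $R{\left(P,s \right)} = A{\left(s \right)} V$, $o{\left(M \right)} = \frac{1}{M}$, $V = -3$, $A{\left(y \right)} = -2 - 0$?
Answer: $-218$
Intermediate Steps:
$A{\left(y \right)} = -2$ ($A{\left(y \right)} = -2 + 0 = -2$)
$R{\left(P,s \right)} = 6$ ($R{\left(P,s \right)} = \left(-2\right) \left(-3\right) = 6$)
$L = 224$
$R{\left(2,o{\left(5 \right)} \right)} - L = 6 - 224 = -218$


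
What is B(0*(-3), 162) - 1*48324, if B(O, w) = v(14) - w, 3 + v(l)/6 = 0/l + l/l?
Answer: -48498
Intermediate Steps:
v(l) = -12 (v(l) = -18 + 6*(0/l + l/l) = -18 + 6*(0 + 1) = -18 + 6*1 = -18 + 6 = -12)
B(O, w) = -12 - w
B(0*(-3), 162) - 1*48324 = (-12 - 1*162) - 1*48324 = (-12 - 162) - 48324 = -174 - 48324 = -48498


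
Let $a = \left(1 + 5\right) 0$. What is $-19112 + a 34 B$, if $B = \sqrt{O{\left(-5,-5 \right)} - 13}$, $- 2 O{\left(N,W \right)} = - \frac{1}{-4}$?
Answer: $-19112$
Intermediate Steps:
$O{\left(N,W \right)} = - \frac{1}{8}$ ($O{\left(N,W \right)} = - \frac{\left(-1\right) \frac{1}{-4}}{2} = - \frac{\left(-1\right) \left(- \frac{1}{4}\right)}{2} = \left(- \frac{1}{2}\right) \frac{1}{4} = - \frac{1}{8}$)
$a = 0$ ($a = 6 \cdot 0 = 0$)
$B = \frac{i \sqrt{210}}{4}$ ($B = \sqrt{- \frac{1}{8} - 13} = \sqrt{- \frac{105}{8}} = \frac{i \sqrt{210}}{4} \approx 3.6228 i$)
$-19112 + a 34 B = -19112 + 0 \cdot 34 \frac{i \sqrt{210}}{4} = -19112 + 0 \frac{i \sqrt{210}}{4} = -19112 + 0 = -19112$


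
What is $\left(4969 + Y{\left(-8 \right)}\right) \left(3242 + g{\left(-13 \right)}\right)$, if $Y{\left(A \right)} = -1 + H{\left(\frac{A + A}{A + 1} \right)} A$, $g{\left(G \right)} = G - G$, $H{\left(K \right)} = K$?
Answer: $\frac{112328816}{7} \approx 1.6047 \cdot 10^{7}$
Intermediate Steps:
$g{\left(G \right)} = 0$
$Y{\left(A \right)} = -1 + \frac{2 A^{2}}{1 + A}$ ($Y{\left(A \right)} = -1 + \frac{A + A}{A + 1} A = -1 + \frac{2 A}{1 + A} A = -1 + \frac{2 A^{2}}{1 + A}$)
$\left(4969 + Y{\left(-8 \right)}\right) \left(3242 + g{\left(-13 \right)}\right) = \left(4969 + \frac{-1 - -8 + 2 \left(-8\right)^{2}}{1 - 8}\right) \left(3242 + 0\right) = \left(4969 + \frac{-1 + 8 + 2 \cdot 64}{-7}\right) 3242 = \left(4969 - \frac{-1 + 8 + 128}{7}\right) 3242 = \left(4969 - \frac{135}{7}\right) 3242 = \frac{34648}{7} \cdot 3242 = \frac{112328816}{7}$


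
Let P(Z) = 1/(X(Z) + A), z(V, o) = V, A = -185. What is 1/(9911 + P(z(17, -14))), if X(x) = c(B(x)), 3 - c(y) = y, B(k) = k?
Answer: 199/1972288 ≈ 0.00010090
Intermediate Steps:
c(y) = 3 - y
X(x) = 3 - x
P(Z) = 1/(-182 - Z) (P(Z) = 1/((3 - Z) - 185) = 1/(-182 - Z))
1/(9911 + P(z(17, -14))) = 1/(9911 - 1/(182 + 17)) = 1/(9911 - 1/199) = 1/(1972288/199) = 199/1972288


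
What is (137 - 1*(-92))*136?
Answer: 31144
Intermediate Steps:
(137 - 1*(-92))*136 = (137 + 92)*136 = 229*136 = 31144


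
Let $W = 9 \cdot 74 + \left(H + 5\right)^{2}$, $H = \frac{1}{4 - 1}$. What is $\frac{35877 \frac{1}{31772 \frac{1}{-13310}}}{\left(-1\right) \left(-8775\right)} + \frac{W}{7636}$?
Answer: $- \frac{1598497227}{985607155} \approx -1.6218$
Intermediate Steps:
$H = \frac{1}{3} \approx 0.33333$
$W = \frac{6250}{9}$ ($W = 9 \cdot 74 + \left(\frac{1}{3} + 5\right)^{2} = 666 + \left(\frac{16}{3}\right)^{2} = 666 + \frac{256}{9} = \frac{6250}{9} \approx 694.44$)
$\frac{35877 \frac{1}{31772 \frac{1}{-13310}}}{\left(-1\right) \left(-8775\right)} + \frac{W}{7636} = \frac{35877 \frac{1}{31772 \frac{1}{-13310}}}{\left(-1\right) \left(-8775\right)} + \frac{6250}{9 \cdot 7636} = \frac{35877 \frac{1}{31772 \left(- \frac{1}{13310}\right)}}{8775} + \frac{6250}{9} \cdot \frac{1}{7636} = \frac{35877}{- \frac{15886}{6655}} \cdot \frac{1}{8775} + \frac{3125}{34362} = 35877 \left(- \frac{6655}{15886}\right) \frac{1}{8775} + \frac{3125}{34362} = \left(- \frac{238761435}{15886}\right) \frac{1}{8775} + \frac{3125}{34362} = - \frac{15917429}{9293310} + \frac{3125}{34362} = - \frac{1598497227}{985607155}$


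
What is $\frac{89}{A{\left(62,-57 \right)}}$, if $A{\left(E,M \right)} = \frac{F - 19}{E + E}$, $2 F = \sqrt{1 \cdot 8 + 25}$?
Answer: $- \frac{838736}{1411} - \frac{22072 \sqrt{33}}{1411} \approx -684.29$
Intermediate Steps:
$F = \frac{\sqrt{33}}{2}$ ($F = \frac{\sqrt{1 \cdot 8 + 25}}{2} = \frac{\sqrt{8 + 25}}{2} = \frac{\sqrt{33}}{2} \approx 2.8723$)
$A{\left(E,M \right)} = \frac{-19 + \frac{\sqrt{33}}{2}}{2 E}$ ($A{\left(E,M \right)} = \frac{\frac{\sqrt{33}}{2} - 19}{E + E} = \frac{-19 + \frac{\sqrt{33}}{2}}{2 E}$)
$\frac{89}{A{\left(62,-57 \right)}} = \frac{89}{\frac{1}{4} \cdot \frac{1}{62} \left(-38 + \sqrt{33}\right)} = \frac{89}{- \frac{19}{124} + \frac{\sqrt{33}}{248}}$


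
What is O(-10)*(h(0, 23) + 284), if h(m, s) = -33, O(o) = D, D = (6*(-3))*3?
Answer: -13554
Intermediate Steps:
D = -54 (D = -18*3 = -54)
O(o) = -54
O(-10)*(h(0, 23) + 284) = -54*(-33 + 284) = -54*251 = -13554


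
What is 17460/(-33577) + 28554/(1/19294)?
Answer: 18498270235992/33577 ≈ 5.5092e+8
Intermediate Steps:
17460/(-33577) + 28554/(1/19294) = 17460*(-1/33577) + 28554/(1/19294) = -17460/33577 + 28554*19294 = -17460/33577 + 550920876 = 18498270235992/33577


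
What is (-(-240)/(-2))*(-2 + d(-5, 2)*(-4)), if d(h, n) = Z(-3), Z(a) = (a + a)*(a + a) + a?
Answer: 16080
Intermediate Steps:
Z(a) = a + 4*a² (Z(a) = (2*a)*(2*a) + a = 4*a² + a = a + 4*a²)
d(h, n) = 33 (d(h, n) = -3*(1 + 4*(-3)) = -3*(1 - 12) = -3*(-11) = 33)
(-(-240)/(-2))*(-2 + d(-5, 2)*(-4)) = (-(-240)/(-2))*(-2 + 33*(-4)) = (-(-240)*(-1)/2)*(-2 - 132) = -15*8*(-134) = -120*(-134) = 16080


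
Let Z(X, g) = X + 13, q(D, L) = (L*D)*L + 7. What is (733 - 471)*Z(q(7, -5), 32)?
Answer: 51090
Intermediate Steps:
q(D, L) = 7 + D*L² (q(D, L) = (D*L)*L + 7 = D*L² + 7 = 7 + D*L²)
Z(X, g) = 13 + X
(733 - 471)*Z(q(7, -5), 32) = (733 - 471)*(13 + (7 + 7*(-5)²)) = 262*(13 + (7 + 7*25)) = 262*(13 + (7 + 175)) = 262*(13 + 182) = 262*195 = 51090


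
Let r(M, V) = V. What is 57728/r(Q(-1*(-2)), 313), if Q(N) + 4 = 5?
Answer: 57728/313 ≈ 184.43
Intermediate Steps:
Q(N) = 1 (Q(N) = -4 + 5 = 1)
57728/r(Q(-1*(-2)), 313) = 57728/313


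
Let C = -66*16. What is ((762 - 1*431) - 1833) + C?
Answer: -2558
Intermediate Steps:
C = -1056
((762 - 1*431) - 1833) + C = ((762 - 1*431) - 1833) - 1056 = ((762 - 431) - 1833) - 1056 = (331 - 1833) - 1056 = -1502 - 1056 = -2558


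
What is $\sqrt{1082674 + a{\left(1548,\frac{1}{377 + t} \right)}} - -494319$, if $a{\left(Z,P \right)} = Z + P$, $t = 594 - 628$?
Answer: $494319 + \frac{\sqrt{2603217029}}{49} \approx 4.9536 \cdot 10^{5}$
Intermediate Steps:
$t = -34$ ($t = 594 - 628 = -34$)
$a{\left(Z,P \right)} = P + Z$
$\sqrt{1082674 + a{\left(1548,\frac{1}{377 + t} \right)}} - -494319 = \sqrt{1082674 + \left(\frac{1}{377 - 34} + 1548\right)} - -494319 = \sqrt{1082674 + \left(\frac{1}{343} + 1548\right)} + 494319 = \sqrt{1082674 + \frac{530965}{343}} + 494319 = \sqrt{\frac{371888147}{343}} + 494319 = \frac{\sqrt{2603217029}}{49} + 494319 = 494319 + \frac{\sqrt{2603217029}}{49}$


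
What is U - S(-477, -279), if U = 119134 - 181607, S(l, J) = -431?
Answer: -62042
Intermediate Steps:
U = -62473
U - S(-477, -279) = -62473 - 1*(-431) = -62473 + 431 = -62042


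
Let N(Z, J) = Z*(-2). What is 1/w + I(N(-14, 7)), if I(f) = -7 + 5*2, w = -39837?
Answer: 119510/39837 ≈ 3.0000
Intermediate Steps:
N(Z, J) = -2*Z
I(f) = 3 (I(f) = -7 + 10 = 3)
1/w + I(N(-14, 7)) = 1/(-39837) + 3 = -1/39837 + 3 = 119510/39837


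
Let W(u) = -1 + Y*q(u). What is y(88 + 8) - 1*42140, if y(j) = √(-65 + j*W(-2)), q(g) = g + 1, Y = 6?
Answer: -42140 + I*√737 ≈ -42140.0 + 27.148*I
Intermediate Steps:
q(g) = 1 + g
W(u) = 5 + 6*u (W(u) = -1 + 6*(1 + u) = -1 + (6 + 6*u) = 5 + 6*u)
y(j) = √(-65 - 7*j) (y(j) = √(-65 + j*(5 + 6*(-2))) = √(-65 + j*(5 - 12)) = √(-65 + j*(-7)) = √(-65 - 7*j))
y(88 + 8) - 1*42140 = √(-65 - 7*(88 + 8)) - 1*42140 = √(-65 - 7*96) - 42140 = √(-65 - 672) - 42140 = √(-737) - 42140 = I*√737 - 42140 = -42140 + I*√737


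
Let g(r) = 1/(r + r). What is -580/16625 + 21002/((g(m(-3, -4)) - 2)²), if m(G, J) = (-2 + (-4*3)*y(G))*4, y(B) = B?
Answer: 5166390591116/980372925 ≈ 5269.8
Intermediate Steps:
m(G, J) = -8 - 48*G (m(G, J) = (-2 + (-4*3)*G)*4 = (-2 - 12*G)*4 = -8 - 48*G)
g(r) = 1/(2*r)
-580/16625 + 21002/((g(m(-3, -4)) - 2)²) = -580/16625 + 21002/((1/(2*(-8 - 48*(-3))) - 2)²) = -580*1/16625 + 21002/((1/(2*(-8 + 144)) - 2)²) = -116/3325 + 21002/(((½)/136 - 2)²) = -116/3325 + 21002/(((½)*(1/136) - 2)²) = -116/3325 + 21002/((1/272 - 2)²) = -116/3325 + 21002/((-543/272)²) = -116/3325 + 21002/(294849/73984) = -116/3325 + 21002*(73984/294849) = -116/3325 + 1553811968/294849 = 5166390591116/980372925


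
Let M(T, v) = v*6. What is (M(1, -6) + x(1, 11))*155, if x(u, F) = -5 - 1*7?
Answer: -7440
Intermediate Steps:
x(u, F) = -12 (x(u, F) = -5 - 7 = -12)
M(T, v) = 6*v
(M(1, -6) + x(1, 11))*155 = (6*(-6) - 12)*155 = (-36 - 12)*155 = -48*155 = -7440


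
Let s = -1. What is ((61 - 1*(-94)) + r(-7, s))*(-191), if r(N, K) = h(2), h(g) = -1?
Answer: -29414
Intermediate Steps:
r(N, K) = -1
((61 - 1*(-94)) + r(-7, s))*(-191) = ((61 - 1*(-94)) - 1)*(-191) = ((61 + 94) - 1)*(-191) = (155 - 1)*(-191) = 154*(-191) = -29414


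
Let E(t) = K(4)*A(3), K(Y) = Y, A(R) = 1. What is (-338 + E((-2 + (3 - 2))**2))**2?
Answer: 111556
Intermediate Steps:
E(t) = 4 (E(t) = 4*1 = 4)
(-338 + E((-2 + (3 - 2))**2))**2 = (-338 + 4)**2 = (-334)**2 = 111556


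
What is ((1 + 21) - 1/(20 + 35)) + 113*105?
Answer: 653784/55 ≈ 11887.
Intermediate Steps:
((1 + 21) - 1/(20 + 35)) + 113*105 = (22 - 1/55) + 11865 = 1209/55 + 11865 = 653784/55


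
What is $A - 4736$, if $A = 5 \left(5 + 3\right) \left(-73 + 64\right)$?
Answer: $-5096$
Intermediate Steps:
$A = -360$ ($A = 5 \cdot 8 \left(-9\right) = 40 \left(-9\right) = -360$)
$A - 4736 = -360 - 4736 = -5096$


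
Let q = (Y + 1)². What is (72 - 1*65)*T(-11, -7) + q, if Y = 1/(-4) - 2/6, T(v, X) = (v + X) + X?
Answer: -25175/144 ≈ -174.83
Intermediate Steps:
T(v, X) = v + 2*X (T(v, X) = (X + v) + X = v + 2*X)
Y = -7/12 (Y = 1*(-¼) - 2*⅙ = -¼ - ⅓ = -7/12 ≈ -0.58333)
q = 25/144 (q = (-7/12 + 1)² = (5/12)² = 25/144 ≈ 0.17361)
(72 - 1*65)*T(-11, -7) + q = (72 - 1*65)*(-11 + 2*(-7)) + 25/144 = (72 - 65)*(-11 - 14) + 25/144 = 7*(-25) + 25/144 = -175 + 25/144 = -25175/144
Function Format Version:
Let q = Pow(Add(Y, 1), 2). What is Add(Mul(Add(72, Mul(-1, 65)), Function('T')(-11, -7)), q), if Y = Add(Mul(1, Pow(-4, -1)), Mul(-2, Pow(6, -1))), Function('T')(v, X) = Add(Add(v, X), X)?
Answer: Rational(-25175, 144) ≈ -174.83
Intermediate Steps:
Function('T')(v, X) = Add(v, Mul(2, X)) (Function('T')(v, X) = Add(Add(X, v), X) = Add(v, Mul(2, X)))
Y = Rational(-7, 12) (Y = Add(Mul(1, Rational(-1, 4)), Mul(-2, Rational(1, 6))) = Add(Rational(-1, 4), Rational(-1, 3)) = Rational(-7, 12) ≈ -0.58333)
q = Rational(25, 144) (q = Pow(Add(Rational(-7, 12), 1), 2) = Pow(Rational(5, 12), 2) = Rational(25, 144) ≈ 0.17361)
Add(Mul(Add(72, Mul(-1, 65)), Function('T')(-11, -7)), q) = Add(Mul(Add(72, Mul(-1, 65)), Add(-11, Mul(2, -7))), Rational(25, 144)) = Add(Mul(Add(72, -65), Add(-11, -14)), Rational(25, 144)) = Add(Mul(7, -25), Rational(25, 144)) = Add(-175, Rational(25, 144)) = Rational(-25175, 144)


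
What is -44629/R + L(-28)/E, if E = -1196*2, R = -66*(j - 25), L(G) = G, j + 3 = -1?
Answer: -6668686/286143 ≈ -23.305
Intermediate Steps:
j = -4 (j = -3 - 1 = -4)
R = 1914 (R = -66*(-4 - 25) = -66*(-29) = 1914)
E = -2392
-44629/R + L(-28)/E = -44629/1914 - 28/(-2392) = -44629*1/1914 - 28*(-1/2392) = -44629/1914 + 7/598 = -6668686/286143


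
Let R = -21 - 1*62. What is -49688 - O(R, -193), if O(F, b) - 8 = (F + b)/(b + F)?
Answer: -49697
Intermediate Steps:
R = -83 (R = -21 - 62 = -83)
O(F, b) = 9 (O(F, b) = 8 + (F + b)/(b + F) = 8 + (F + b)/(F + b) = 8 + 1 = 9)
-49688 - O(R, -193) = -49688 - 1*9 = -49688 - 9 = -49697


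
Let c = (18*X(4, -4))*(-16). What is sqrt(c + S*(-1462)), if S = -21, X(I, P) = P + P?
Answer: sqrt(33006) ≈ 181.68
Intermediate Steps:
X(I, P) = 2*P
c = 2304 (c = (18*(2*(-4)))*(-16) = (18*(-8))*(-16) = -144*(-16) = 2304)
sqrt(c + S*(-1462)) = sqrt(2304 - 21*(-1462)) = sqrt(2304 + 30702) = sqrt(33006)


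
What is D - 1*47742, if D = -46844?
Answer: -94586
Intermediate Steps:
D - 1*47742 = -46844 - 1*47742 = -46844 - 47742 = -94586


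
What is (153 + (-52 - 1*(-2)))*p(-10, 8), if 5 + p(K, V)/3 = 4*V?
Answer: 8343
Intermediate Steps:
p(K, V) = -15 + 12*V (p(K, V) = -15 + 3*(4*V) = -15 + 12*V)
(153 + (-52 - 1*(-2)))*p(-10, 8) = (153 + (-52 - 1*(-2)))*(-15 + 12*8) = (153 + (-52 + 2))*(-15 + 96) = (153 - 50)*81 = 103*81 = 8343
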